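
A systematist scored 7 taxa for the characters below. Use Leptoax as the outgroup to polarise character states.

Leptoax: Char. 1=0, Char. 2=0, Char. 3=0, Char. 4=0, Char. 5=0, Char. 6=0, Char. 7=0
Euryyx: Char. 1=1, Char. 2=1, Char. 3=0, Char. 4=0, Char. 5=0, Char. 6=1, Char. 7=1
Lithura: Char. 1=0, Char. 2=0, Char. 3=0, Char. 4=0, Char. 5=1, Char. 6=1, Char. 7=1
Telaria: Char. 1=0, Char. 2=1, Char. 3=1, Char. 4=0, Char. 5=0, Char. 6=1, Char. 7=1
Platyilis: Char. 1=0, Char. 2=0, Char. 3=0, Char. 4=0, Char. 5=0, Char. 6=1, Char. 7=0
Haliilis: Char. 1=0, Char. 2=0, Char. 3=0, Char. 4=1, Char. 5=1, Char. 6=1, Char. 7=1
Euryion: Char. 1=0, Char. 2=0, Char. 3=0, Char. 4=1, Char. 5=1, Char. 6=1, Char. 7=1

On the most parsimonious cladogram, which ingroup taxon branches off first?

Platyilis

The outgroup has state '0' for every character, so '1' is the derived state throughout.
Char. 1: derived state '1' in Euryyx only — an autapomorphy, so it tells us nothing about relationships among taxa.
Char. 2 (derived state '1') is shared by Euryyx and Telaria — a synapomorphy uniting that clade.
Char. 3: derived state '1' in Telaria only — an autapomorphy, so it tells us nothing about relationships among taxa.
Only Euryion and Haliilis show the derived state '1' for Char. 4, supporting them as a clade.
Only Euryion, Haliilis, and Lithura show the derived state '1' for Char. 5, supporting them as a clade.
Char. 6 (derived state '1') is shared by all ingroup taxa — unites the whole ingroup.
Char. 7 (derived state '1') is shared by Euryion, Euryyx, Haliilis, Lithura, and Telaria — a synapomorphy uniting that clade.
Most parsimonious ingroup topology: (((Euryyx,Telaria),(Lithura,(Haliilis,Euryion))),Platyilis).
Platyilis is sister to the clade containing all other ingroup taxa, so it is the earliest-diverging (most basal) ingroup lineage.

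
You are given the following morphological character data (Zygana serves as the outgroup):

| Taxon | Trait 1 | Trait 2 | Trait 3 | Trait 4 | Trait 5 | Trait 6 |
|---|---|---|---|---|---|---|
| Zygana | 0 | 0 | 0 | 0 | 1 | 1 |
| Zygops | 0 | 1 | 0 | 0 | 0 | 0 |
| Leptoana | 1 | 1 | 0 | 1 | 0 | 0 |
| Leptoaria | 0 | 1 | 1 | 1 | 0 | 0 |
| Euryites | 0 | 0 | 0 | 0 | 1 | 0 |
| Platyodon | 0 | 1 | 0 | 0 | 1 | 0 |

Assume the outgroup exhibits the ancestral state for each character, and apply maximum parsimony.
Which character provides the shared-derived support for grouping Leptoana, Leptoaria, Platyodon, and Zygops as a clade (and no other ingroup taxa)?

Trait 2

Character polarity is set by the outgroup: the derived state is whichever differs from the outgroup's state, so for Trait 5, Trait 6 the derived state is '0', and for the remaining characters it is '1'.
Trait 1 (derived state '1') is unique to Leptoana (autapomorphy; uninformative for grouping).
Only Leptoana, Leptoaria, Platyodon, and Zygops show the derived state '1' for Trait 2, supporting them as a clade.
Trait 3: derived state '1' in Leptoaria only — an autapomorphy, so it tells us nothing about relationships among taxa.
Trait 4 (derived state '1') is shared by Leptoana and Leptoaria — a synapomorphy uniting that clade.
Trait 5 (derived state '0') is shared by Leptoana, Leptoaria, and Zygops — a synapomorphy uniting that clade.
All ingroup taxa share the derived state '0' for Trait 6; it defines the ingroup but does not resolve relationships within it.
Most parsimonious ingroup topology: (((Zygops,(Leptoana,Leptoaria)),Platyodon),Euryites).
The clade {Leptoana, Leptoaria, Platyodon, Zygops} is supported by Trait 2: its derived state '1' occurs in exactly those taxa and in no other taxon (including the outgroup).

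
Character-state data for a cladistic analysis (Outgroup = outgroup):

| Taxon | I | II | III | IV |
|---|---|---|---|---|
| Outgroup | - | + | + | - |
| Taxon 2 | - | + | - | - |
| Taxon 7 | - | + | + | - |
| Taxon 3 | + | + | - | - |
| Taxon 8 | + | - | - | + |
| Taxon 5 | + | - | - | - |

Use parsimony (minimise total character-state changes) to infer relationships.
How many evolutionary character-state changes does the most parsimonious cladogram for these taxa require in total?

Character polarity is set by the outgroup: the derived state is whichever differs from the outgroup's state, so for II, III the derived state is '-', and for the remaining characters it is '+'.
I: derived state '+' in Taxon 3, Taxon 5, and Taxon 8 only — synapomorphy for {Taxon 3, Taxon 5, Taxon 8}.
II: derived state '-' in Taxon 5 and Taxon 8 only — synapomorphy for {Taxon 5, Taxon 8}.
Only Taxon 2, Taxon 3, Taxon 5, and Taxon 8 show the derived state '-' for III, supporting them as a clade.
IV: derived state '+' in Taxon 8 only — an autapomorphy, so it tells us nothing about relationships among taxa.
Most parsimonious ingroup topology: ((Taxon 2,(Taxon 3,(Taxon 8,Taxon 5))),Taxon 7).
Changes per character on this tree: I: 1; II: 1; III: 1; IV: 1.
Total = 4.

4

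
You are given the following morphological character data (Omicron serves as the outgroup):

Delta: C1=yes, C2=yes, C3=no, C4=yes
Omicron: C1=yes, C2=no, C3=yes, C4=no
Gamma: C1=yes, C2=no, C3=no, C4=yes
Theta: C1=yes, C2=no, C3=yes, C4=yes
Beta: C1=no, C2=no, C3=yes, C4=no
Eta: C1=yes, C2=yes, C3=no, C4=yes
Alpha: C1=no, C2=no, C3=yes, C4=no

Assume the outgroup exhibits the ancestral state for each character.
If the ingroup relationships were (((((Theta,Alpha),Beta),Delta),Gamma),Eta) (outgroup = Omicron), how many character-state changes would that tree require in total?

Map each character onto (((((Theta,Alpha),Beta),Delta),Gamma),Eta) (rooted by Omicron) and count the minimum state changes it requires (Fitch parsimony):
C1: 2; C2: 2; C3: 2; C4: 3.
Total tree length = 9.

9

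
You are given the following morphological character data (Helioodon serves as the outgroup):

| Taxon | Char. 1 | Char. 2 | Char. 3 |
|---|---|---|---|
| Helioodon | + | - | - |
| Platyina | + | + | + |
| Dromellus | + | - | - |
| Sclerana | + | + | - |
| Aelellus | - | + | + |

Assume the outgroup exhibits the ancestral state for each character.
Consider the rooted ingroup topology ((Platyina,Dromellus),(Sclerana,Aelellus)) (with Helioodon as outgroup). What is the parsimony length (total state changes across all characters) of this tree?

Map each character onto ((Platyina,Dromellus),(Sclerana,Aelellus)) (rooted by Helioodon) and count the minimum state changes it requires (Fitch parsimony):
Char. 1: 1; Char. 2: 2; Char. 3: 2.
Total tree length = 5.

5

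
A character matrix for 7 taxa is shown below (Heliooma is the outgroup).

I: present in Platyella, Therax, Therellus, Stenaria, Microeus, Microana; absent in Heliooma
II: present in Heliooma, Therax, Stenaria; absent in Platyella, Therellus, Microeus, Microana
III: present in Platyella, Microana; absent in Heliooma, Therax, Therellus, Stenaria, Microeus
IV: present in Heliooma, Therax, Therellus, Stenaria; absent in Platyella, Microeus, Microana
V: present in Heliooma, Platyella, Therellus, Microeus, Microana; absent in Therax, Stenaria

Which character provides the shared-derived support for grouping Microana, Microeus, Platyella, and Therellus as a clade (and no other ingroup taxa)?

Character polarity is set by the outgroup: the derived state is whichever differs from the outgroup's state, so for II, IV, V the derived state is 'absent', and for the remaining characters it is 'present'.
All ingroup taxa share the derived state 'present' for I; it defines the ingroup but does not resolve relationships within it.
II (derived state 'absent') is shared by Microana, Microeus, Platyella, and Therellus — a synapomorphy uniting that clade.
III (derived state 'present') is shared by Microana and Platyella — a synapomorphy uniting that clade.
Only Microana, Microeus, and Platyella show the derived state 'absent' for IV, supporting them as a clade.
V: derived state 'absent' in Stenaria and Therax only — synapomorphy for {Stenaria, Therax}.
Most parsimonious ingroup topology: ((((Platyella,Microana),Microeus),Therellus),(Therax,Stenaria)).
The clade {Microana, Microeus, Platyella, Therellus} is supported by II: its derived state 'absent' occurs in exactly those taxa and in no other taxon (including the outgroup).

II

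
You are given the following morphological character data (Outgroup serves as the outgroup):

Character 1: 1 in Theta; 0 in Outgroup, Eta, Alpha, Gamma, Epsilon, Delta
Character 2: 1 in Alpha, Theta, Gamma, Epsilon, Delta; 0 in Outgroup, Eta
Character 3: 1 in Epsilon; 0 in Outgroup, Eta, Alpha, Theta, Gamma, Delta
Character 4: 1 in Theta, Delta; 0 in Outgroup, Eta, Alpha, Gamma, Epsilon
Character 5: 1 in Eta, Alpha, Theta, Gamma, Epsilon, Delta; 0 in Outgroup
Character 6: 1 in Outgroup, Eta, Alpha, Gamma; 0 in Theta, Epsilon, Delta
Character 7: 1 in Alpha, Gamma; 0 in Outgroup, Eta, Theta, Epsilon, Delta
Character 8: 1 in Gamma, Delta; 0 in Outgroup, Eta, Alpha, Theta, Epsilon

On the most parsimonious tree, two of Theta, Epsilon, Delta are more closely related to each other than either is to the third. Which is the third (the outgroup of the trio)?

Epsilon

Character polarity is set by the outgroup: the derived state is whichever differs from the outgroup's state, so for Character 6 the derived state is '0', and for the remaining characters it is '1'.
Character 1: derived state '1' in Theta only — an autapomorphy, so it tells us nothing about relationships among taxa.
Character 2: derived state '1' in Alpha, Delta, Epsilon, Gamma, and Theta only — synapomorphy for {Alpha, Delta, Epsilon, Gamma, Theta}.
Character 3: derived state '1' in Epsilon only — an autapomorphy, so it tells us nothing about relationships among taxa.
Character 4: derived state '1' in Delta and Theta only — synapomorphy for {Delta, Theta}.
Character 5 (derived state '1') is shared by all ingroup taxa — unites the whole ingroup.
Character 6 (derived state '0') is shared by Delta, Epsilon, and Theta — a synapomorphy uniting that clade.
Character 7: derived state '1' in Alpha and Gamma only — synapomorphy for {Alpha, Gamma}.
Character 8 (state '1') occurs in Delta and Gamma but conflicts with the nesting implied by the other characters — most parsimoniously interpreted as homoplasy.
Most parsimonious ingroup topology: (Eta,((Alpha,Gamma),((Theta,Delta),Epsilon))).
Theta and Delta share a more recent common ancestor with each other than either does with Epsilon, so Epsilon is the least closely related of the three.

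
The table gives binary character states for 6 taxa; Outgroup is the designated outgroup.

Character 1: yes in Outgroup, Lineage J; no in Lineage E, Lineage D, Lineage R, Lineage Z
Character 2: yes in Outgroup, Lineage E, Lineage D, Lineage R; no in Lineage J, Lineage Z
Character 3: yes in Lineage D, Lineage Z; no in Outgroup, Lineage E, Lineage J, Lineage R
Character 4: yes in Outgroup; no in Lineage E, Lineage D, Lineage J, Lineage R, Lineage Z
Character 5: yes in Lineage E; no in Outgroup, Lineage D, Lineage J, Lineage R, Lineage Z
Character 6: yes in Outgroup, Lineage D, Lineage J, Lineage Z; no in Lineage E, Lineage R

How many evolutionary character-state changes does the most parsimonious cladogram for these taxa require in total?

7

Character polarity is set by the outgroup: the derived state is whichever differs from the outgroup's state, so for Character 1, Character 2, Character 4, Character 6 the derived state is 'no', and for the remaining characters it is 'yes'.
Character 1 (derived state 'no') is shared by Lineage D, Lineage E, Lineage R, and Lineage Z — a synapomorphy uniting that clade.
Character 2 (state 'no') occurs in Lineage J and Lineage Z but conflicts with the nesting implied by the other characters — most parsimoniously interpreted as homoplasy.
Character 3 (derived state 'yes') is shared by Lineage D and Lineage Z — a synapomorphy uniting that clade.
Character 4 (derived state 'no') is shared by all ingroup taxa — unites the whole ingroup.
Character 5: derived state 'yes' in Lineage E only — an autapomorphy, so it tells us nothing about relationships among taxa.
Character 6 (derived state 'no') is shared by Lineage E and Lineage R — a synapomorphy uniting that clade.
Most parsimonious ingroup topology: (((Lineage E,Lineage R),(Lineage D,Lineage Z)),Lineage J).
Changes per character on this tree: Character 1: 1; Character 2: 2; Character 3: 1; Character 4: 1; Character 5: 1; Character 6: 1.
Total = 7.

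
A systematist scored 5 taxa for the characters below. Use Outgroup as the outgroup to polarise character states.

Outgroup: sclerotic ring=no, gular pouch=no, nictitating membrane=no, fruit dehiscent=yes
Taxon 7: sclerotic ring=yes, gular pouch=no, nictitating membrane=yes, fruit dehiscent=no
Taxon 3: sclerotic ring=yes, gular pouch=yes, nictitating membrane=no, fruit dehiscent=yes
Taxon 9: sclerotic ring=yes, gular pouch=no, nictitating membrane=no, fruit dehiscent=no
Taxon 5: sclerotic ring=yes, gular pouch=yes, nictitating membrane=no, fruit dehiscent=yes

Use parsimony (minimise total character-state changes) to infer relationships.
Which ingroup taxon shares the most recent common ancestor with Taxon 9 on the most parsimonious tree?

Character polarity is set by the outgroup: the derived state is whichever differs from the outgroup's state, so for fruit dehiscent the derived state is 'no', and for the remaining characters it is 'yes'.
All ingroup taxa share the derived state 'yes' for sclerotic ring; it defines the ingroup but does not resolve relationships within it.
Only Taxon 3 and Taxon 5 show the derived state 'yes' for gular pouch, supporting them as a clade.
nictitating membrane: derived state 'yes' in Taxon 7 only — an autapomorphy, so it tells us nothing about relationships among taxa.
fruit dehiscent: derived state 'no' in Taxon 7 and Taxon 9 only — synapomorphy for {Taxon 7, Taxon 9}.
Most parsimonious ingroup topology: ((Taxon 7,Taxon 9),(Taxon 3,Taxon 5)).
Taxon 9 and Taxon 7 form a cherry on this tree, so they are sister taxa.

Taxon 7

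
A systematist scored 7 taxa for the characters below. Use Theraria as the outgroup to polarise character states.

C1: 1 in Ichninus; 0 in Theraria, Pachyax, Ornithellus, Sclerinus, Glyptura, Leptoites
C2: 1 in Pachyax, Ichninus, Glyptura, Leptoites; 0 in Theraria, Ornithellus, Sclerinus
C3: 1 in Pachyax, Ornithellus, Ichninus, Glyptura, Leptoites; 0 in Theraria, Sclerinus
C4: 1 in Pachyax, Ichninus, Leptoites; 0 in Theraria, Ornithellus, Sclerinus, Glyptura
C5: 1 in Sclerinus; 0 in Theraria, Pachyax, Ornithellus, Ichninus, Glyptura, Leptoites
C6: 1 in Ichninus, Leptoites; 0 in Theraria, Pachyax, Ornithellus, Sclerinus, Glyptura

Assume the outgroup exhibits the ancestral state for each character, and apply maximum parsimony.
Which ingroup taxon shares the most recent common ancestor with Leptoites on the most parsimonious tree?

The outgroup has state '0' for every character, so '1' is the derived state throughout.
C1: derived state '1' in Ichninus only — an autapomorphy, so it tells us nothing about relationships among taxa.
Only Glyptura, Ichninus, Leptoites, and Pachyax show the derived state '1' for C2, supporting them as a clade.
Only Glyptura, Ichninus, Leptoites, Ornithellus, and Pachyax show the derived state '1' for C3, supporting them as a clade.
C4 (derived state '1') is shared by Ichninus, Leptoites, and Pachyax — a synapomorphy uniting that clade.
C5 (derived state '1') is unique to Sclerinus (autapomorphy; uninformative for grouping).
Only Ichninus and Leptoites show the derived state '1' for C6, supporting them as a clade.
Most parsimonious ingroup topology: ((((Pachyax,(Ichninus,Leptoites)),Glyptura),Ornithellus),Sclerinus).
Leptoites and Ichninus form a cherry on this tree, so they are sister taxa.

Ichninus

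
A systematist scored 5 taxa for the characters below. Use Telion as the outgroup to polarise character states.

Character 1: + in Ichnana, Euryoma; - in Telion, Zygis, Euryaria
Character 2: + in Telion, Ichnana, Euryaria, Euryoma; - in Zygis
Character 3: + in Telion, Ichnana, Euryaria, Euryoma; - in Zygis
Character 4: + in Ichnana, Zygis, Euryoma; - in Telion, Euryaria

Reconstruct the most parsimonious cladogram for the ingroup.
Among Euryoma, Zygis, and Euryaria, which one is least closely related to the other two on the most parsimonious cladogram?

Euryaria

Character polarity is set by the outgroup: the derived state is whichever differs from the outgroup's state, so for Character 2, Character 3 the derived state is '-', and for the remaining characters it is '+'.
Character 1: derived state '+' in Euryoma and Ichnana only — synapomorphy for {Euryoma, Ichnana}.
Character 2: derived state '-' in Zygis only — an autapomorphy, so it tells us nothing about relationships among taxa.
Character 3: derived state '-' in Zygis only — an autapomorphy, so it tells us nothing about relationships among taxa.
Character 4: derived state '+' in Euryoma, Ichnana, and Zygis only — synapomorphy for {Euryoma, Ichnana, Zygis}.
Most parsimonious ingroup topology: (((Ichnana,Euryoma),Zygis),Euryaria).
Zygis and Euryoma share a more recent common ancestor with each other than either does with Euryaria, so Euryaria is the least closely related of the three.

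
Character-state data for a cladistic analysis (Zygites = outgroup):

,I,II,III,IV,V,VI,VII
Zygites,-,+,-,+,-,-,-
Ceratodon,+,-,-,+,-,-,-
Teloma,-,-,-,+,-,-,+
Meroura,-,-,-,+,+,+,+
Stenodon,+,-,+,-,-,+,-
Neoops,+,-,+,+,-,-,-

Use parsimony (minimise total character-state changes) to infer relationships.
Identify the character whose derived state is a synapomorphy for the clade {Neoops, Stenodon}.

Character polarity is set by the outgroup: the derived state is whichever differs from the outgroup's state, so for II, IV the derived state is '-', and for the remaining characters it is '+'.
Only Ceratodon, Neoops, and Stenodon show the derived state '+' for I, supporting them as a clade.
II (derived state '-') is shared by all ingroup taxa — unites the whole ingroup.
III: derived state '+' in Neoops and Stenodon only — synapomorphy for {Neoops, Stenodon}.
IV: derived state '-' in Stenodon only — an autapomorphy, so it tells us nothing about relationships among taxa.
V (derived state '+') is unique to Meroura (autapomorphy; uninformative for grouping).
VI (state '+') occurs in Meroura and Stenodon but conflicts with the nesting implied by the other characters — most parsimoniously interpreted as homoplasy.
VII (derived state '+') is shared by Meroura and Teloma — a synapomorphy uniting that clade.
Most parsimonious ingroup topology: ((Ceratodon,(Stenodon,Neoops)),(Teloma,Meroura)).
The clade {Neoops, Stenodon} is supported by III: its derived state '+' occurs in exactly those taxa and in no other taxon (including the outgroup).

III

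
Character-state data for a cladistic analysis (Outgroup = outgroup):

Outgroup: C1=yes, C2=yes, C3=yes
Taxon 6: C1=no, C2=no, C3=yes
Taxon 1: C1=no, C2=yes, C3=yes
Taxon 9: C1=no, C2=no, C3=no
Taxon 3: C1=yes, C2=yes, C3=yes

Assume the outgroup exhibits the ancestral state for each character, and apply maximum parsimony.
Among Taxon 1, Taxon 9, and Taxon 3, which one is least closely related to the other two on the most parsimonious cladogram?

Taxon 3

The outgroup has state 'yes' for every character, so 'no' is the derived state throughout.
Only Taxon 1, Taxon 6, and Taxon 9 show the derived state 'no' for C1, supporting them as a clade.
C2: derived state 'no' in Taxon 6 and Taxon 9 only — synapomorphy for {Taxon 6, Taxon 9}.
C3 (derived state 'no') is unique to Taxon 9 (autapomorphy; uninformative for grouping).
Most parsimonious ingroup topology: (((Taxon 6,Taxon 9),Taxon 1),Taxon 3).
Taxon 1 and Taxon 9 share a more recent common ancestor with each other than either does with Taxon 3, so Taxon 3 is the least closely related of the three.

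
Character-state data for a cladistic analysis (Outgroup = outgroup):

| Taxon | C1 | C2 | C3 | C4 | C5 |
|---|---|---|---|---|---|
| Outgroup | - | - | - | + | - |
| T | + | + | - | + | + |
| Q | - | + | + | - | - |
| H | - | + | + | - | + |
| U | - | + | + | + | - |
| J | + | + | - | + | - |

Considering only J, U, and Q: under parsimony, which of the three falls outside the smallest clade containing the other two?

J

Character polarity is set by the outgroup: the derived state is whichever differs from the outgroup's state, so for C4 the derived state is '-', and for the remaining characters it is '+'.
C1: derived state '+' in J and T only — synapomorphy for {J, T}.
All ingroup taxa share the derived state '+' for C2; it defines the ingroup but does not resolve relationships within it.
Only H, Q, and U show the derived state '+' for C3, supporting them as a clade.
C4: derived state '-' in H and Q only — synapomorphy for {H, Q}.
C5 groups H and T, which is incompatible with the clades supported by the remaining characters; treating it as convergent (homoplasy) costs fewer steps than any alternative tree.
Most parsimonious ingroup topology: ((T,J),((Q,H),U)).
Q and U share a more recent common ancestor with each other than either does with J, so J is the least closely related of the three.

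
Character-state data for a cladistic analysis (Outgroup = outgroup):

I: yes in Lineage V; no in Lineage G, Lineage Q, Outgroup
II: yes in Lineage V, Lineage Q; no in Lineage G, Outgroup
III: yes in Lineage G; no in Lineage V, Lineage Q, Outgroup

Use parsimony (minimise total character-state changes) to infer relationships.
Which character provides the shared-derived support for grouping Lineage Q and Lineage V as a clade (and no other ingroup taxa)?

II

The outgroup has state 'no' for every character, so 'yes' is the derived state throughout.
I: derived state 'yes' in Lineage V only — an autapomorphy, so it tells us nothing about relationships among taxa.
II: derived state 'yes' in Lineage Q and Lineage V only — synapomorphy for {Lineage Q, Lineage V}.
III: derived state 'yes' in Lineage G only — an autapomorphy, so it tells us nothing about relationships among taxa.
Most parsimonious ingroup topology: ((Lineage V,Lineage Q),Lineage G).
The clade {Lineage Q, Lineage V} is supported by II: its derived state 'yes' occurs in exactly those taxa and in no other taxon (including the outgroup).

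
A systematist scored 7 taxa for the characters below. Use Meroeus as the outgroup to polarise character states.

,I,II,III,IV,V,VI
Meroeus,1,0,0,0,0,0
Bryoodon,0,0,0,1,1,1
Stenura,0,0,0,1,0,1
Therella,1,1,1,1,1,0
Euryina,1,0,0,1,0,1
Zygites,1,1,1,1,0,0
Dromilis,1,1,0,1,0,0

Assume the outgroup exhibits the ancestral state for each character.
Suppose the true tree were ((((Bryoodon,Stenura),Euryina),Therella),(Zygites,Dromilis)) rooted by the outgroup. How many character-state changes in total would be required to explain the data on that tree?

Map each character onto ((((Bryoodon,Stenura),Euryina),Therella),(Zygites,Dromilis)) (rooted by Meroeus) and count the minimum state changes it requires (Fitch parsimony):
I: 1; II: 2; III: 2; IV: 1; V: 2; VI: 1.
Total tree length = 9.

9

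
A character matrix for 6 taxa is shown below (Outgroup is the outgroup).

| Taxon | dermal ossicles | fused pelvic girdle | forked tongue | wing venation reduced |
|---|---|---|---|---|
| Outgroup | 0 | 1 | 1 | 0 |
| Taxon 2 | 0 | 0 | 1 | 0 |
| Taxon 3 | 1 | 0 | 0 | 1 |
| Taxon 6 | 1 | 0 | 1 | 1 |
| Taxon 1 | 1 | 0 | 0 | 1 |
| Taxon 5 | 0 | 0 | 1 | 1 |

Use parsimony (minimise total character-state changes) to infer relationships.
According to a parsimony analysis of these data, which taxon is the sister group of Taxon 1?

Character polarity is set by the outgroup: the derived state is whichever differs from the outgroup's state, so for fused pelvic girdle, forked tongue the derived state is '0', and for the remaining characters it is '1'.
dermal ossicles: derived state '1' in Taxon 1, Taxon 3, and Taxon 6 only — synapomorphy for {Taxon 1, Taxon 3, Taxon 6}.
fused pelvic girdle (derived state '0') is shared by all ingroup taxa — unites the whole ingroup.
forked tongue (derived state '0') is shared by Taxon 1 and Taxon 3 — a synapomorphy uniting that clade.
Only Taxon 1, Taxon 3, Taxon 5, and Taxon 6 show the derived state '1' for wing venation reduced, supporting them as a clade.
Most parsimonious ingroup topology: (Taxon 2,(((Taxon 3,Taxon 1),Taxon 6),Taxon 5)).
Taxon 1 and Taxon 3 form a cherry on this tree, so they are sister taxa.

Taxon 3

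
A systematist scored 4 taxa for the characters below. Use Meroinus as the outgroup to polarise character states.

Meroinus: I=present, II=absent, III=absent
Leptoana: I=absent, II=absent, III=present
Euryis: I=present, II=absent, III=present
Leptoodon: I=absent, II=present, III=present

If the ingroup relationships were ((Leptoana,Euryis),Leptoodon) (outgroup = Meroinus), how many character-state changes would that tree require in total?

Map each character onto ((Leptoana,Euryis),Leptoodon) (rooted by Meroinus) and count the minimum state changes it requires (Fitch parsimony):
I: 2; II: 1; III: 1.
Total tree length = 4.

4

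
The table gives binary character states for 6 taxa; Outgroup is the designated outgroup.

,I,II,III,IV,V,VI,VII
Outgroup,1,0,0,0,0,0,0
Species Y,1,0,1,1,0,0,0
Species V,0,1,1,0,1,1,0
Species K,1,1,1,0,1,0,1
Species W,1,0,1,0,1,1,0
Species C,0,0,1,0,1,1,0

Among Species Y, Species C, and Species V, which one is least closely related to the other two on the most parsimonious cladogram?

Species Y

Character polarity is set by the outgroup: the derived state is whichever differs from the outgroup's state, so for I the derived state is '0', and for the remaining characters it is '1'.
Only Species C and Species V show the derived state '0' for I, supporting them as a clade.
II groups Species K and Species V, which is incompatible with the clades supported by the remaining characters; treating it as convergent (homoplasy) costs fewer steps than any alternative tree.
III (derived state '1') is shared by all ingroup taxa — unites the whole ingroup.
IV (derived state '1') is unique to Species Y (autapomorphy; uninformative for grouping).
V: derived state '1' in Species C, Species K, Species V, and Species W only — synapomorphy for {Species C, Species K, Species V, Species W}.
Only Species C, Species V, and Species W show the derived state '1' for VI, supporting them as a clade.
VII: derived state '1' in Species K only — an autapomorphy, so it tells us nothing about relationships among taxa.
Most parsimonious ingroup topology: (Species Y,(((Species V,Species C),Species W),Species K)).
Species C and Species V share a more recent common ancestor with each other than either does with Species Y, so Species Y is the least closely related of the three.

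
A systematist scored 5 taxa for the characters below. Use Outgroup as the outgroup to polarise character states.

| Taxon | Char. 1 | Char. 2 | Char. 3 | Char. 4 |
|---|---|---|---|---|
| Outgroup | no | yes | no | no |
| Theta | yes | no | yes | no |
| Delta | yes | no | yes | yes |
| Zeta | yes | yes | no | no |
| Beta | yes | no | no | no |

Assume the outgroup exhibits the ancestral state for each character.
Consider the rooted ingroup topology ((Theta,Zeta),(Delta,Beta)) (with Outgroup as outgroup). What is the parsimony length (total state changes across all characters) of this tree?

Map each character onto ((Theta,Zeta),(Delta,Beta)) (rooted by Outgroup) and count the minimum state changes it requires (Fitch parsimony):
Char. 1: 1; Char. 2: 2; Char. 3: 2; Char. 4: 1.
Total tree length = 6.

6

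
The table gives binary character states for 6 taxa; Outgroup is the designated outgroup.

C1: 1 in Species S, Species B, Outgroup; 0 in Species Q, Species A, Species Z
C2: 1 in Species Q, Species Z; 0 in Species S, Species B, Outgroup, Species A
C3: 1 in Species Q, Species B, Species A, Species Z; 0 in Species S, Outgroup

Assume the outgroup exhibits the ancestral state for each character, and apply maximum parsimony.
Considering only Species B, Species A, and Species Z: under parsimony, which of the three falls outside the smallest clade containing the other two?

Character polarity is set by the outgroup: the derived state is whichever differs from the outgroup's state, so for C1 the derived state is '0', and for the remaining characters it is '1'.
C1 (derived state '0') is shared by Species A, Species Q, and Species Z — a synapomorphy uniting that clade.
C2 (derived state '1') is shared by Species Q and Species Z — a synapomorphy uniting that clade.
C3 (derived state '1') is shared by Species A, Species B, Species Q, and Species Z — a synapomorphy uniting that clade.
Most parsimonious ingroup topology: ((((Species Z,Species Q),Species A),Species B),Species S).
Species A and Species Z share a more recent common ancestor with each other than either does with Species B, so Species B is the least closely related of the three.

Species B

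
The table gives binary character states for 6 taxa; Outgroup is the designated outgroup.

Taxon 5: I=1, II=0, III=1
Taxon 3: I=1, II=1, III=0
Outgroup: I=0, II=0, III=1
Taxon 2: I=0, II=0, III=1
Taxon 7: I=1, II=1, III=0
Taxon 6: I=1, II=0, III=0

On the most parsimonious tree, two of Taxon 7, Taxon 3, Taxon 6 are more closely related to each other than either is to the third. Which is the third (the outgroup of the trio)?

Taxon 6

Character polarity is set by the outgroup: the derived state is whichever differs from the outgroup's state, so for III the derived state is '0', and for the remaining characters it is '1'.
Only Taxon 3, Taxon 5, Taxon 6, and Taxon 7 show the derived state '1' for I, supporting them as a clade.
II: derived state '1' in Taxon 3 and Taxon 7 only — synapomorphy for {Taxon 3, Taxon 7}.
III: derived state '0' in Taxon 3, Taxon 6, and Taxon 7 only — synapomorphy for {Taxon 3, Taxon 6, Taxon 7}.
Most parsimonious ingroup topology: ((((Taxon 3,Taxon 7),Taxon 6),Taxon 5),Taxon 2).
Taxon 3 and Taxon 7 share a more recent common ancestor with each other than either does with Taxon 6, so Taxon 6 is the least closely related of the three.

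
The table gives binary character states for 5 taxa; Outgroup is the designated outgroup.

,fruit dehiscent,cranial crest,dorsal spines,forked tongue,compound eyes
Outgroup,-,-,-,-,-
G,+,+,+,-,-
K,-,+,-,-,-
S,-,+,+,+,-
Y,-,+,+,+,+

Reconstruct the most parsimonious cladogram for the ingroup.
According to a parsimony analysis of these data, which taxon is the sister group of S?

The outgroup has state '-' for every character, so '+' is the derived state throughout.
fruit dehiscent: derived state '+' in G only — an autapomorphy, so it tells us nothing about relationships among taxa.
All ingroup taxa share the derived state '+' for cranial crest; it defines the ingroup but does not resolve relationships within it.
Only G, S, and Y show the derived state '+' for dorsal spines, supporting them as a clade.
forked tongue (derived state '+') is shared by S and Y — a synapomorphy uniting that clade.
compound eyes (derived state '+') is unique to Y (autapomorphy; uninformative for grouping).
Most parsimonious ingroup topology: ((G,(S,Y)),K).
S and Y form a cherry on this tree, so they are sister taxa.

Y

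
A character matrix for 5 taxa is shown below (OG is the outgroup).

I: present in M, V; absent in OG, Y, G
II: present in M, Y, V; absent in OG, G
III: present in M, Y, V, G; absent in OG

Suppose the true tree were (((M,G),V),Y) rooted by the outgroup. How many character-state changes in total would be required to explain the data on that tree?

5

Map each character onto (((M,G),V),Y) (rooted by OG) and count the minimum state changes it requires (Fitch parsimony):
I: 2; II: 2; III: 1.
Total tree length = 5.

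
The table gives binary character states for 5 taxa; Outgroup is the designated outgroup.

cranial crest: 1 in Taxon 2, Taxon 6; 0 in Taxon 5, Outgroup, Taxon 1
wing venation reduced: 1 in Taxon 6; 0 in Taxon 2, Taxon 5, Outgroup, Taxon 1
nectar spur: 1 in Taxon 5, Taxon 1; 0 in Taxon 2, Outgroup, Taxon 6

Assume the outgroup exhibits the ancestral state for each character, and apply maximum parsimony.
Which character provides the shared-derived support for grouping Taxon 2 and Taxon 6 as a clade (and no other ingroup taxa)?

The outgroup has state '0' for every character, so '1' is the derived state throughout.
Only Taxon 2 and Taxon 6 show the derived state '1' for cranial crest, supporting them as a clade.
wing venation reduced (derived state '1') is unique to Taxon 6 (autapomorphy; uninformative for grouping).
nectar spur (derived state '1') is shared by Taxon 1 and Taxon 5 — a synapomorphy uniting that clade.
Most parsimonious ingroup topology: ((Taxon 5,Taxon 1),(Taxon 2,Taxon 6)).
The clade {Taxon 2, Taxon 6} is supported by cranial crest: its derived state '1' occurs in exactly those taxa and in no other taxon (including the outgroup).

cranial crest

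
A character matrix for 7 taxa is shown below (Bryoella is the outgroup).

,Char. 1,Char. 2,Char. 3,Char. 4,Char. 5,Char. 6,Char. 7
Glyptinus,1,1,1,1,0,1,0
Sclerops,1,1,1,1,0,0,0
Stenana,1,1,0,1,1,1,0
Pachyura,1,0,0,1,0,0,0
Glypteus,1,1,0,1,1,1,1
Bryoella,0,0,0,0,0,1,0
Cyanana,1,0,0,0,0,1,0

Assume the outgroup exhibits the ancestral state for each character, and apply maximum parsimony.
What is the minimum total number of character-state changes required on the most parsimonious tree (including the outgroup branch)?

8

Character polarity is set by the outgroup: the derived state is whichever differs from the outgroup's state, so for Char. 6 the derived state is '0', and for the remaining characters it is '1'.
Char. 1 (derived state '1') is shared by all ingroup taxa — unites the whole ingroup.
Char. 2 (derived state '1') is shared by Glypteus, Glyptinus, Sclerops, and Stenana — a synapomorphy uniting that clade.
Char. 3: derived state '1' in Glyptinus and Sclerops only — synapomorphy for {Glyptinus, Sclerops}.
Char. 4: derived state '1' in Glypteus, Glyptinus, Pachyura, Sclerops, and Stenana only — synapomorphy for {Glypteus, Glyptinus, Pachyura, Sclerops, Stenana}.
Char. 5 (derived state '1') is shared by Glypteus and Stenana — a synapomorphy uniting that clade.
Char. 6 groups Pachyura and Sclerops, which is incompatible with the clades supported by the remaining characters; treating it as convergent (homoplasy) costs fewer steps than any alternative tree.
Char. 7: derived state '1' in Glypteus only — an autapomorphy, so it tells us nothing about relationships among taxa.
Most parsimonious ingroup topology: ((((Glyptinus,Sclerops),(Stenana,Glypteus)),Pachyura),Cyanana).
Changes per character on this tree: Char. 1: 1; Char. 2: 1; Char. 3: 1; Char. 4: 1; Char. 5: 1; Char. 6: 2; Char. 7: 1.
Total = 8.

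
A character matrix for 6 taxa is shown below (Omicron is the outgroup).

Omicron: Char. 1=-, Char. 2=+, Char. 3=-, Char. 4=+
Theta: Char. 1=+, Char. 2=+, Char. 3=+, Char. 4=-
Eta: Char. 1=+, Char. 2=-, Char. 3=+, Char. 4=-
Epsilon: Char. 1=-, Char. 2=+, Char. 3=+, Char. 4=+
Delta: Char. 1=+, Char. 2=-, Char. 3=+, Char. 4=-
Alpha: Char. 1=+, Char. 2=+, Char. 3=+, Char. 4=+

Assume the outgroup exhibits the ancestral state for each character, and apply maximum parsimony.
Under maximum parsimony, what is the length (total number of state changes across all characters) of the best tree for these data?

Character polarity is set by the outgroup: the derived state is whichever differs from the outgroup's state, so for Char. 2, Char. 4 the derived state is '-', and for the remaining characters it is '+'.
Char. 1: derived state '+' in Alpha, Delta, Eta, and Theta only — synapomorphy for {Alpha, Delta, Eta, Theta}.
Char. 2: derived state '-' in Delta and Eta only — synapomorphy for {Delta, Eta}.
All ingroup taxa share the derived state '+' for Char. 3; it defines the ingroup but does not resolve relationships within it.
Only Delta, Eta, and Theta show the derived state '-' for Char. 4, supporting them as a clade.
Most parsimonious ingroup topology: (((Theta,(Eta,Delta)),Alpha),Epsilon).
Changes per character on this tree: Char. 1: 1; Char. 2: 1; Char. 3: 1; Char. 4: 1.
Total = 4.

4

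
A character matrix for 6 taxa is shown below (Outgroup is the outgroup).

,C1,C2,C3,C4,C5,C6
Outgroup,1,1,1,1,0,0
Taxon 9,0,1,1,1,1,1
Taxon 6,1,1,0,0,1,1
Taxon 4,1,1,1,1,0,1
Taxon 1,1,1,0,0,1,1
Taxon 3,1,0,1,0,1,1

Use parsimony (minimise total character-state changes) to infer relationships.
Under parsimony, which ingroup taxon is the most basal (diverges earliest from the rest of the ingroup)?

Character polarity is set by the outgroup: the derived state is whichever differs from the outgroup's state, so for C1, C2, C3, C4 the derived state is '0', and for the remaining characters it is '1'.
C1 (derived state '0') is unique to Taxon 9 (autapomorphy; uninformative for grouping).
C2 (derived state '0') is unique to Taxon 3 (autapomorphy; uninformative for grouping).
C3 (derived state '0') is shared by Taxon 1 and Taxon 6 — a synapomorphy uniting that clade.
C4 (derived state '0') is shared by Taxon 1, Taxon 3, and Taxon 6 — a synapomorphy uniting that clade.
C5: derived state '1' in Taxon 1, Taxon 3, Taxon 6, and Taxon 9 only — synapomorphy for {Taxon 1, Taxon 3, Taxon 6, Taxon 9}.
C6 (derived state '1') is shared by all ingroup taxa — unites the whole ingroup.
Most parsimonious ingroup topology: ((Taxon 9,((Taxon 6,Taxon 1),Taxon 3)),Taxon 4).
Taxon 4 is sister to the clade containing all other ingroup taxa, so it is the earliest-diverging (most basal) ingroup lineage.

Taxon 4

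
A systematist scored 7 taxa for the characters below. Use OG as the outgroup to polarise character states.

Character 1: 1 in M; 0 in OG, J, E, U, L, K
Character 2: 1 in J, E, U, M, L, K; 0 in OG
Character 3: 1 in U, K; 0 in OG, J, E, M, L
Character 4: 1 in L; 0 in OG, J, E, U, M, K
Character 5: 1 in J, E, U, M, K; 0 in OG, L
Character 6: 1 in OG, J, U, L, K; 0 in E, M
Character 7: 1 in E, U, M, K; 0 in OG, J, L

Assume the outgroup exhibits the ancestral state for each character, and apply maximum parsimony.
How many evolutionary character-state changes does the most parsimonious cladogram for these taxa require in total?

Character polarity is set by the outgroup: the derived state is whichever differs from the outgroup's state, so for Character 6 the derived state is '0', and for the remaining characters it is '1'.
Character 1: derived state '1' in M only — an autapomorphy, so it tells us nothing about relationships among taxa.
Character 2 (derived state '1') is shared by all ingroup taxa — unites the whole ingroup.
Only K and U show the derived state '1' for Character 3, supporting them as a clade.
Character 4 (derived state '1') is unique to L (autapomorphy; uninformative for grouping).
Only E, J, K, M, and U show the derived state '1' for Character 5, supporting them as a clade.
Only E and M show the derived state '0' for Character 6, supporting them as a clade.
Character 7: derived state '1' in E, K, M, and U only — synapomorphy for {E, K, M, U}.
Most parsimonious ingroup topology: ((J,((E,M),(U,K))),L).
Changes per character on this tree: Character 1: 1; Character 2: 1; Character 3: 1; Character 4: 1; Character 5: 1; Character 6: 1; Character 7: 1.
Total = 7.

7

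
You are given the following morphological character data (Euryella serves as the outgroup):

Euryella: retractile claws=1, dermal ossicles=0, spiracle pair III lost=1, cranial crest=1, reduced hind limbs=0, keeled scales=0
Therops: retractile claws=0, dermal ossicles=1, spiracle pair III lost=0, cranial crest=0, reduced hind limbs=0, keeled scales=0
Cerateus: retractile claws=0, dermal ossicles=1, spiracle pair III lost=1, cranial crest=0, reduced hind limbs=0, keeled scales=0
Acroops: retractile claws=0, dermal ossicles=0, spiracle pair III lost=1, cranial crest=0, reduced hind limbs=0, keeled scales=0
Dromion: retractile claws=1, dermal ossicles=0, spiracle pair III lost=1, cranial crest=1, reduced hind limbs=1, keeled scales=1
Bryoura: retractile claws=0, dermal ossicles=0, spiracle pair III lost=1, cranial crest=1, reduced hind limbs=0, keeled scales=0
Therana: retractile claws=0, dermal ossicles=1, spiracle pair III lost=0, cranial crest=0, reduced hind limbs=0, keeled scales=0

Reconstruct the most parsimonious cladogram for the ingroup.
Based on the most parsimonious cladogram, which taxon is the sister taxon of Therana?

Therops

Character polarity is set by the outgroup: the derived state is whichever differs from the outgroup's state, so for retractile claws, spiracle pair III lost, cranial crest the derived state is '0', and for the remaining characters it is '1'.
Only Acroops, Bryoura, Cerateus, Therana, and Therops show the derived state '0' for retractile claws, supporting them as a clade.
dermal ossicles (derived state '1') is shared by Cerateus, Therana, and Therops — a synapomorphy uniting that clade.
Only Therana and Therops show the derived state '0' for spiracle pair III lost, supporting them as a clade.
cranial crest: derived state '0' in Acroops, Cerateus, Therana, and Therops only — synapomorphy for {Acroops, Cerateus, Therana, Therops}.
reduced hind limbs (derived state '1') is unique to Dromion (autapomorphy; uninformative for grouping).
keeled scales (derived state '1') is unique to Dromion (autapomorphy; uninformative for grouping).
Most parsimonious ingroup topology: (((((Therops,Therana),Cerateus),Acroops),Bryoura),Dromion).
Therana and Therops form a cherry on this tree, so they are sister taxa.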